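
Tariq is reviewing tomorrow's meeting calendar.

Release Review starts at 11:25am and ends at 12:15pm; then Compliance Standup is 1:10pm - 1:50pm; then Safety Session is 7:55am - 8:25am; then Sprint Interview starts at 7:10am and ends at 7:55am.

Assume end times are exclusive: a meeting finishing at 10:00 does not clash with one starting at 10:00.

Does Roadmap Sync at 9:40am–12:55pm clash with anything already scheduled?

Yes — it overlaps Release Review

Sprint Interview: ends 7:55am at or before Roadmap Sync starts 9:40am → clear.
Safety Session: ends 8:25am at or before Roadmap Sync starts 9:40am → clear.
Release Review: starts 11:25am before Roadmap Sync ends 12:55pm, and ends 12:15pm after Roadmap Sync starts 9:40am → overlap.
Compliance Standup: starts 1:10pm at or after Roadmap Sync ends 12:55pm → clear.
Roadmap Sync overlaps Release Review.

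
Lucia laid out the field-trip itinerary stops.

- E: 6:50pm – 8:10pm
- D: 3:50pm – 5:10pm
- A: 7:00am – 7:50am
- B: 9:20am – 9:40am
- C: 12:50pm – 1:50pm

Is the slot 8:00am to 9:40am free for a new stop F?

No — it overlaps B

A: ends 7:50am at or before F starts 8:00am → clear.
B: starts 9:20am before F ends 9:40am, and ends 9:40am after F starts 8:00am → overlap.
C: starts 12:50pm at or after F ends 9:40am → clear.
D: starts 3:50pm at or after F ends 9:40am → clear.
E: starts 6:50pm at or after F ends 9:40am → clear.
F overlaps B.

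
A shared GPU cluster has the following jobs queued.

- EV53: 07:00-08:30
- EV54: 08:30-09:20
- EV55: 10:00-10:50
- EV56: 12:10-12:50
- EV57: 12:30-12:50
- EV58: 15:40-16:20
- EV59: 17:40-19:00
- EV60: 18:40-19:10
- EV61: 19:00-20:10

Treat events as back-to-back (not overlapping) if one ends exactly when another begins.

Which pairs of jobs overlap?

EV56 & EV57, EV59 & EV60, EV60 & EV61

Sorted by start: EV53, EV54, EV55, EV56, EV57, EV58, EV59, EV60, EV61.
EV54 starts exactly when EV53 ends (back-to-back, no overlap) — done with EV53.
EV55 starts after EV54 ends — done with EV54.
EV56 starts after EV55 ends — done with EV55.
EV57 starts before EV56 ends → EV56 and EV57 overlap.
EV58 starts after EV56 ends — done with EV56.
EV58 starts after EV57 ends — done with EV57.
EV59 starts after EV58 ends — done with EV58.
EV60 starts before EV59 ends → EV59 and EV60 overlap.
EV61 starts exactly when EV59 ends (back-to-back, no overlap).
EV61 starts before EV60 ends → EV60 and EV61 overlap.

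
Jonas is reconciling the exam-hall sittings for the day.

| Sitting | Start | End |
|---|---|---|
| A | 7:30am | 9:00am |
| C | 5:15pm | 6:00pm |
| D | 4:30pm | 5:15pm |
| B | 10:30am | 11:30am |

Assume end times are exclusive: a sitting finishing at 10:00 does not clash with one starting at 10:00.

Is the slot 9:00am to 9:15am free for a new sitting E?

A: ends 9:00am at or before E starts 9:00am → clear.
B: starts 10:30am at or after E ends 9:15am → clear.
D: starts 4:30pm at or after E ends 9:15am → clear.
C: starts 5:15pm at or after E ends 9:15am → clear.

Yes — the slot is free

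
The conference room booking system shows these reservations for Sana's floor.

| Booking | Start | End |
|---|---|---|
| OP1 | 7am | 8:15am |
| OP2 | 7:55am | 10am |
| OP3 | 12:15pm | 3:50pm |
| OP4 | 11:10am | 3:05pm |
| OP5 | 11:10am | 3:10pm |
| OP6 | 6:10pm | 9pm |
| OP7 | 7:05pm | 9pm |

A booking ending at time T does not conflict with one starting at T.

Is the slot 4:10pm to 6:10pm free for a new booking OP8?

Yes — the slot is free

OP1: ends 8:15am at or before OP8 starts 4:10pm → clear.
OP2: ends 10am at or before OP8 starts 4:10pm → clear.
OP4: ends 3:05pm at or before OP8 starts 4:10pm → clear.
OP5: ends 3:10pm at or before OP8 starts 4:10pm → clear.
OP3: ends 3:50pm at or before OP8 starts 4:10pm → clear.
OP6: starts 6:10pm at or after OP8 ends 6:10pm → clear.
OP7: starts 7:05pm at or after OP8 ends 6:10pm → clear.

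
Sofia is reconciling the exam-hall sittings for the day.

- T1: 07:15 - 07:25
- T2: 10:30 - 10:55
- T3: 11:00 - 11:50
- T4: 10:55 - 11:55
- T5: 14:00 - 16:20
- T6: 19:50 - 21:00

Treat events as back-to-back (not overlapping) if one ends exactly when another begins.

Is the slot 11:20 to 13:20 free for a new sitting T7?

T1: ends 07:25 at or before T7 starts 11:20 → clear.
T2: ends 10:55 at or before T7 starts 11:20 → clear.
T4: starts 10:55 before T7 ends 13:20, and ends 11:55 after T7 starts 11:20 → overlap.
T3: starts 11:00 before T7 ends 13:20, and ends 11:50 after T7 starts 11:20 → overlap.
T5: starts 14:00 at or after T7 ends 13:20 → clear.
T6: starts 19:50 at or after T7 ends 13:20 → clear.
T7 overlaps T3, T4.

No — it overlaps T3, T4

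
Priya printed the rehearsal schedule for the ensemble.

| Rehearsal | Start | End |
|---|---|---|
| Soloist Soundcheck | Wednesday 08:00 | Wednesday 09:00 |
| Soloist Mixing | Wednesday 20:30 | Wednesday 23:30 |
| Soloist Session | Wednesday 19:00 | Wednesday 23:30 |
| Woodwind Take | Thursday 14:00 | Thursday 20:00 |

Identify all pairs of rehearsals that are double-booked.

Sorted by start: Soloist Soundcheck, Soloist Session, Soloist Mixing, Woodwind Take.
Soloist Session starts after Soloist Soundcheck ends, so Soloist Soundcheck has no further overlaps.
Soloist Mixing starts before Soloist Session ends → Soloist Session and Soloist Mixing overlap.
Woodwind Take starts after Soloist Session ends.
Woodwind Take starts after Soloist Mixing ends.

Soloist Mixing & Soloist Session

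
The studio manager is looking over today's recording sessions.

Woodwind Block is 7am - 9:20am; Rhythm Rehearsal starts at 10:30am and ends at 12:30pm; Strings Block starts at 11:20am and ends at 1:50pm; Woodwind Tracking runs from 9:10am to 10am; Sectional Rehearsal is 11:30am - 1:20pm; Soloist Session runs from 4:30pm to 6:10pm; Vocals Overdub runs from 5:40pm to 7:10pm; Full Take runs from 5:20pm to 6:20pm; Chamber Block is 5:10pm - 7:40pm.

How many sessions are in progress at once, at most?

4

Sweep the timeline, counting +1 at each start and −1 at each end (ends before starts at a tie):
7am start Woodwind Block → 1
9:10am start Woodwind Tracking → 2
9:20am end Woodwind Block → 1
10am end Woodwind Tracking → 0
10:30am start Rhythm Rehearsal → 1
11:20am start Strings Block → 2
11:30am start Sectional Rehearsal → 3
12:30pm end Rhythm Rehearsal → 2
1:20pm end Sectional Rehearsal → 1
1:50pm end Strings Block → 0
4:30pm start Soloist Session → 1
5:10pm start Chamber Block → 2
5:20pm start Full Take → 3
5:40pm start Vocals Overdub → 4
6:10pm end Soloist Session → 3
6:20pm end Full Take → 2
7:10pm end Vocals Overdub → 1
7:40pm end Chamber Block → 0
Peak is 4, at 5:40pm (Chamber Block, Full Take, Soloist Session, Vocals Overdub).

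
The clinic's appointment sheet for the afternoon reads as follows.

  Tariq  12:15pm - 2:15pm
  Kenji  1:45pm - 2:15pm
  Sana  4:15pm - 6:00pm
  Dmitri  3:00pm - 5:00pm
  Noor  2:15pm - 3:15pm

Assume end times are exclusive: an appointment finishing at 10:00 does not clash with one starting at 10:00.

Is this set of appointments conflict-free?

No

Check each pair: they overlap iff neither finishes before the other starts.
Sorted by start: Tariq, Kenji, Noor, Dmitri, Sana.
Kenji starts before Tariq ends → Tariq and Kenji overlap.
That's a conflict, so the schedule is not conflict-free.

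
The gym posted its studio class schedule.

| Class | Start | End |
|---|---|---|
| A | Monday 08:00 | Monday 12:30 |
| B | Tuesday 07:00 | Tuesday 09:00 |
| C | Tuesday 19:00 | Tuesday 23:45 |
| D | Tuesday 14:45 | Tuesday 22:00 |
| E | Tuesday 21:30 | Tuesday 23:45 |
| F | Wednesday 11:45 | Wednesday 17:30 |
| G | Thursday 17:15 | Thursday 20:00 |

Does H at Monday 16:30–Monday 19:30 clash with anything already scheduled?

No — it doesn't clash with anything

A: ends Monday 12:30 at or before H starts Monday 16:30 → clear.
B: starts Tuesday 07:00 at or after H ends Monday 19:30 → clear.
D: starts Tuesday 14:45 at or after H ends Monday 19:30 → clear.
C: starts Tuesday 19:00 at or after H ends Monday 19:30 → clear.
E: starts Tuesday 21:30 at or after H ends Monday 19:30 → clear.
F: starts Wednesday 11:45 at or after H ends Monday 19:30 → clear.
G: starts Thursday 17:15 at or after H ends Monday 19:30 → clear.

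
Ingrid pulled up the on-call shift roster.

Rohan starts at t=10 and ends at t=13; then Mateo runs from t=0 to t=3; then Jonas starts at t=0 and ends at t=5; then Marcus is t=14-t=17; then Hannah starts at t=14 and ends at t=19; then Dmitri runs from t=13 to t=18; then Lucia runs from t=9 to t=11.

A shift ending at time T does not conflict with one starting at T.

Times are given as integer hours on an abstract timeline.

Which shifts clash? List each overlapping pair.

Dmitri & Hannah, Dmitri & Marcus, Hannah & Marcus, Jonas & Mateo, Lucia & Rohan

Sorted by start: Mateo, Jonas, Lucia, Rohan, Dmitri, Hannah, Marcus.
Jonas starts before Mateo ends → Mateo and Jonas overlap.
Lucia starts after Mateo ends — done with Mateo.
Lucia starts after Jonas ends — done with Jonas.
Rohan starts before Lucia ends → Lucia and Rohan overlap.
Dmitri starts after Lucia ends — done with Lucia.
Dmitri starts exactly when Rohan ends (back-to-back, no overlap) — done with Rohan.
Hannah starts before Dmitri ends → Dmitri and Hannah overlap.
Marcus starts before Dmitri ends → Dmitri and Marcus overlap.
Marcus starts before Hannah ends → Hannah and Marcus overlap.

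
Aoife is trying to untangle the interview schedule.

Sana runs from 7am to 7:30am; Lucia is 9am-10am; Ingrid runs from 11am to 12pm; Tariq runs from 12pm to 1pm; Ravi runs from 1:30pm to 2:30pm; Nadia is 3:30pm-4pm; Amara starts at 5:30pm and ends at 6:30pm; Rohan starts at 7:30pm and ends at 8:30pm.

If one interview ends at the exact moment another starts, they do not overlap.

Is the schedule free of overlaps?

Sorted by start: Sana, Lucia, Ingrid, Tariq, Ravi, Nadia, Amara, Rohan.
Lucia starts after Sana ends — done with Sana.
Ingrid starts after Lucia ends — done with Lucia.
Tariq starts exactly when Ingrid ends (back-to-back, no overlap) — done with Ingrid.
Ravi starts after Tariq ends — done with Tariq.
Nadia starts after Ravi ends — done with Ravi.
Amara starts after Nadia ends — done with Nadia.
Rohan starts after Amara ends.
Every pair is clear; the schedule has no overlaps.

Yes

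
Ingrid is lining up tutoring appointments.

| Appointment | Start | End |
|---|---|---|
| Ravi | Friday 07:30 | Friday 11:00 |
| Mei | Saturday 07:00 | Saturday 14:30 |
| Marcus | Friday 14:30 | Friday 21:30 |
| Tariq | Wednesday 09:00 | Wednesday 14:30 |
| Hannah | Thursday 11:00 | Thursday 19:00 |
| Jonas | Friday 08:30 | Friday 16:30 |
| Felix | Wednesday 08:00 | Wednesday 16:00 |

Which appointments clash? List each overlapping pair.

Check each pair: they overlap iff neither finishes before the other starts.
Sorted by start: Felix, Tariq, Hannah, Ravi, Jonas, Marcus, Mei.
Tariq starts before Felix ends → Felix and Tariq overlap.
Hannah starts after Felix ends, so nothing later overlaps Felix either.
Hannah starts after Tariq ends, so nothing later overlaps Tariq either.
Ravi starts after Hannah ends, so nothing later overlaps Hannah either.
Jonas starts before Ravi ends → Ravi and Jonas overlap.
Marcus starts after Ravi ends, so nothing later overlaps Ravi either.
Marcus starts before Jonas ends → Jonas and Marcus overlap.
Mei starts after Jonas ends.
Mei starts after Marcus ends.

Felix & Tariq, Jonas & Marcus, Jonas & Ravi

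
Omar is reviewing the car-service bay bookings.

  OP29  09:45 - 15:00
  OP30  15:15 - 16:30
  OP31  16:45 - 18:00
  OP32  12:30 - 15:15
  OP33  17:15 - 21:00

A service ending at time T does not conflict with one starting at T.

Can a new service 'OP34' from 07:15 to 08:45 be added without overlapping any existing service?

OP29: starts 09:45 at or after OP34 ends 08:45 → clear.
OP32: starts 12:30 at or after OP34 ends 08:45 → clear.
OP30: starts 15:15 at or after OP34 ends 08:45 → clear.
OP31: starts 16:45 at or after OP34 ends 08:45 → clear.
OP33: starts 17:15 at or after OP34 ends 08:45 → clear.

Yes — the slot is free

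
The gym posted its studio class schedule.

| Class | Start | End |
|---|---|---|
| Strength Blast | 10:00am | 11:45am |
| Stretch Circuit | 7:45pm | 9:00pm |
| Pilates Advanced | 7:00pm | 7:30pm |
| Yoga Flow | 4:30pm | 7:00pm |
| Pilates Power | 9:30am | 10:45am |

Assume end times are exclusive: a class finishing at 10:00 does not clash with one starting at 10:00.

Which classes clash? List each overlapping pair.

Pilates Power & Strength Blast

Sorted by start: Pilates Power, Strength Blast, Yoga Flow, Pilates Advanced, Stretch Circuit.
Strength Blast starts before Pilates Power ends → Pilates Power and Strength Blast overlap.
Yoga Flow starts after Pilates Power ends, so Pilates Power has no further overlaps.
Yoga Flow starts after Strength Blast ends, so Strength Blast has no further overlaps.
Pilates Advanced starts exactly when Yoga Flow ends (back-to-back, no overlap), so Yoga Flow has no further overlaps.
Stretch Circuit starts after Pilates Advanced ends.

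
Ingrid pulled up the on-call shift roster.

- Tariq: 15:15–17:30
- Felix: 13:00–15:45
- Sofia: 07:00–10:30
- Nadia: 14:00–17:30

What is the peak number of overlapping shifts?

Sweep the timeline, counting +1 at each start and −1 at each end (ends before starts at a tie):
07:00 start Sofia → 1
10:30 end Sofia → 0
13:00 start Felix → 1
14:00 start Nadia → 2
15:15 start Tariq → 3
15:45 end Felix → 2
17:30 end Nadia → 1
17:30 end Tariq → 0
Peak is 3, at 15:15 (Felix, Nadia, Tariq).

3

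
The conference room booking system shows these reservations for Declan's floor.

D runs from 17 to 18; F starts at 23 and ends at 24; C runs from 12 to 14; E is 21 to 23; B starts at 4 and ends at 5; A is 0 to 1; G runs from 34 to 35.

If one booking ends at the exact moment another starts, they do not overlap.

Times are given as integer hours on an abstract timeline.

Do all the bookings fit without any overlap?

Yes

Check each pair: they overlap iff neither finishes before the other starts.
Sorted by start: A, B, C, D, E, F, G.
B starts after A ends, so A has no further overlaps.
C starts after B ends, so B has no further overlaps.
D starts after C ends, so C has no further overlaps.
E starts after D ends, so D has no further overlaps.
F starts exactly when E ends (back-to-back, no overlap), so E has no further overlaps.
G starts after F ends.
Every pair is clear; the schedule has no overlaps.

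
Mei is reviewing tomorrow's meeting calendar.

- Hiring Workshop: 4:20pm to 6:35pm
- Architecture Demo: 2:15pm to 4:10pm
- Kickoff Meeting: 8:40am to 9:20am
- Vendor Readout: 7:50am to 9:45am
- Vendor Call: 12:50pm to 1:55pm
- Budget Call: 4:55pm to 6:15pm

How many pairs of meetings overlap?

Sorted by start: Vendor Readout, Kickoff Meeting, Vendor Call, Architecture Demo, Hiring Workshop, Budget Call.
Kickoff Meeting starts before Vendor Readout ends → Vendor Readout and Kickoff Meeting overlap.
Vendor Call starts after Vendor Readout ends; Vendor Readout is clear from here.
Vendor Call starts after Kickoff Meeting ends; Kickoff Meeting is clear from here.
Architecture Demo starts after Vendor Call ends; Vendor Call is clear from here.
Hiring Workshop starts after Architecture Demo ends; Architecture Demo is clear from here.
Budget Call starts before Hiring Workshop ends → Hiring Workshop and Budget Call overlap.
Overlapping pairs: Budget Call & Hiring Workshop, Kickoff Meeting & Vendor Readout — 2 in total.

2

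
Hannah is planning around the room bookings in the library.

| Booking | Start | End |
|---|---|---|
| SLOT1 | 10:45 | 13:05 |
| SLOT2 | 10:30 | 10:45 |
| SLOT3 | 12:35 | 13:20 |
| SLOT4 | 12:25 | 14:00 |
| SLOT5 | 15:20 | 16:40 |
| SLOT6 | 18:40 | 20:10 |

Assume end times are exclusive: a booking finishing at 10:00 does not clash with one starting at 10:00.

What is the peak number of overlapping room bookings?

Sweep the timeline, counting +1 at each start and −1 at each end (ends before starts at a tie):
10:30 start SLOT2 → 1
10:45 end SLOT2 → 0
10:45 start SLOT1 → 1
12:25 start SLOT4 → 2
12:35 start SLOT3 → 3
13:05 end SLOT1 → 2
13:20 end SLOT3 → 1
14:00 end SLOT4 → 0
15:20 start SLOT5 → 1
16:40 end SLOT5 → 0
18:40 start SLOT6 → 1
20:10 end SLOT6 → 0
Peak is 3, at 12:35 (SLOT1, SLOT3, SLOT4).

3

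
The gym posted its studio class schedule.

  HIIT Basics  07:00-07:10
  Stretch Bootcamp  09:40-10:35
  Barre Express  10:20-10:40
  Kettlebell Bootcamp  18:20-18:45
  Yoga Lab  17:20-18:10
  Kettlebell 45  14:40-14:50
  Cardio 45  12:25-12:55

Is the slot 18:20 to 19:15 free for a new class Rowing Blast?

No — it overlaps Kettlebell Bootcamp

HIIT Basics: ends 07:10 at or before Rowing Blast starts 18:20 → clear.
Stretch Bootcamp: ends 10:35 at or before Rowing Blast starts 18:20 → clear.
Barre Express: ends 10:40 at or before Rowing Blast starts 18:20 → clear.
Cardio 45: ends 12:55 at or before Rowing Blast starts 18:20 → clear.
Kettlebell 45: ends 14:50 at or before Rowing Blast starts 18:20 → clear.
Yoga Lab: ends 18:10 at or before Rowing Blast starts 18:20 → clear.
Kettlebell Bootcamp: starts 18:20 before Rowing Blast ends 19:15, and ends 18:45 after Rowing Blast starts 18:20 → overlap.
Rowing Blast overlaps Kettlebell Bootcamp.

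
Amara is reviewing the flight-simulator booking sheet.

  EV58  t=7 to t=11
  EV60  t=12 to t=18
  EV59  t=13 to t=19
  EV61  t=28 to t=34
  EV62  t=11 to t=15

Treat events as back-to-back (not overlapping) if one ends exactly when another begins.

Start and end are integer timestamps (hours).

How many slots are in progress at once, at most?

3

Walk through starts and ends in time order (an end at T is processed before a start at T):
t=7 start EV58 → 1
t=11 end EV58 → 0
t=11 start EV62 → 1
t=12 start EV60 → 2
t=13 start EV59 → 3
t=15 end EV62 → 2
t=18 end EV60 → 1
t=19 end EV59 → 0
t=28 start EV61 → 1
t=34 end EV61 → 0
Peak is 3, at t=13 (EV59, EV60, EV62).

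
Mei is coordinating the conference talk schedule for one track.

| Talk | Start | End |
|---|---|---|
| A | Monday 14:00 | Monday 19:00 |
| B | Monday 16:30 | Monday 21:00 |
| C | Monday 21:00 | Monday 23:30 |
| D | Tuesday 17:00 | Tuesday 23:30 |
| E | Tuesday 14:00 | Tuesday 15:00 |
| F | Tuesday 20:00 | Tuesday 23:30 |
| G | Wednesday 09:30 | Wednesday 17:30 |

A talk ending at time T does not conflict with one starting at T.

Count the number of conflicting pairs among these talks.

Two intervals overlap when each starts before the other ends.
Sorted by start: A, B, C, E, D, F, G.
B starts before A ends → A and B overlap.
C starts after A ends — done with A.
C starts exactly when B ends (back-to-back, no overlap) — done with B.
E starts after C ends — done with C.
D starts after E ends — done with E.
F starts before D ends → D and F overlap.
G starts after D ends.
G starts after F ends.
Overlapping pairs: A & B, D & F — 2 in total.

2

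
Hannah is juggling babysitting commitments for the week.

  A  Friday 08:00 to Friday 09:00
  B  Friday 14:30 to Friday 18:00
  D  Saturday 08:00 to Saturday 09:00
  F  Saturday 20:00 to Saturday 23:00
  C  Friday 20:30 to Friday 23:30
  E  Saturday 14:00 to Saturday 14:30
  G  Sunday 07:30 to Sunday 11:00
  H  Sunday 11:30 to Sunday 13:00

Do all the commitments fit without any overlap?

Yes

Two intervals overlap when each starts before the other ends.
Sorted by start: A, B, C, D, E, F, G, H.
B starts after A ends, so nothing later overlaps A either.
C starts after B ends, so nothing later overlaps B either.
D starts after C ends, so nothing later overlaps C either.
E starts after D ends, so nothing later overlaps D either.
F starts after E ends, so nothing later overlaps E either.
G starts after F ends, so nothing later overlaps F either.
H starts after G ends.
Every pair is clear; the schedule has no overlaps.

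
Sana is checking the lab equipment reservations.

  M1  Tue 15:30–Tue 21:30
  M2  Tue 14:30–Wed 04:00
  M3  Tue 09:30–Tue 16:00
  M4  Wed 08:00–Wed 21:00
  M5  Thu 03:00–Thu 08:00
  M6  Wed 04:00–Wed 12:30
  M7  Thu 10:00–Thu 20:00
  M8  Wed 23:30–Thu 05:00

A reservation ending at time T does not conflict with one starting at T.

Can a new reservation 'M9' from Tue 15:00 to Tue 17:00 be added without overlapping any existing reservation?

No — it overlaps M1, M2, M3

M3: starts Tue 09:30 before M9 ends Tue 17:00, and ends Tue 16:00 after M9 starts Tue 15:00 → overlap.
M2: starts Tue 14:30 before M9 ends Tue 17:00, and ends Wed 04:00 after M9 starts Tue 15:00 → overlap.
M1: starts Tue 15:30 before M9 ends Tue 17:00, and ends Tue 21:30 after M9 starts Tue 15:00 → overlap.
M6: starts Wed 04:00 at or after M9 ends Tue 17:00 → clear.
M4: starts Wed 08:00 at or after M9 ends Tue 17:00 → clear.
M8: starts Wed 23:30 at or after M9 ends Tue 17:00 → clear.
M5: starts Thu 03:00 at or after M9 ends Tue 17:00 → clear.
M7: starts Thu 10:00 at or after M9 ends Tue 17:00 → clear.
M9 overlaps M1, M2, M3.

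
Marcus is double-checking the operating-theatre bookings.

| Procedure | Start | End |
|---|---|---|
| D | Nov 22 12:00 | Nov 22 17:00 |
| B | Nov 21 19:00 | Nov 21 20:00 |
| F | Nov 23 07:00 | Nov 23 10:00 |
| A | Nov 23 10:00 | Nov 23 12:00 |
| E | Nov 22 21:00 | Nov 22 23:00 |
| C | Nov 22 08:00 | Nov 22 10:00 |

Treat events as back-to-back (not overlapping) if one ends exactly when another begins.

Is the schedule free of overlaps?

Sorted by start: B, C, D, E, F, A.
C starts after B ends, so B has no further overlaps.
D starts after C ends, so C has no further overlaps.
E starts after D ends, so D has no further overlaps.
F starts after E ends, so E has no further overlaps.
A starts exactly when F ends (back-to-back, no overlap).
Every pair is clear; the schedule has no overlaps.

Yes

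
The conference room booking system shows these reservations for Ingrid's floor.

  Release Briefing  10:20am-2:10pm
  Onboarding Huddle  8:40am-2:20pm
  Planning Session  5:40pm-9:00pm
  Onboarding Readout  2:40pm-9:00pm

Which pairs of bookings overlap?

Onboarding Huddle & Release Briefing, Onboarding Readout & Planning Session

Sorted by start: Onboarding Huddle, Release Briefing, Onboarding Readout, Planning Session.
Release Briefing starts before Onboarding Huddle ends → Onboarding Huddle and Release Briefing overlap.
Onboarding Readout starts after Onboarding Huddle ends, so Onboarding Huddle has no further overlaps.
Onboarding Readout starts after Release Briefing ends, so Release Briefing has no further overlaps.
Planning Session starts before Onboarding Readout ends → Onboarding Readout and Planning Session overlap.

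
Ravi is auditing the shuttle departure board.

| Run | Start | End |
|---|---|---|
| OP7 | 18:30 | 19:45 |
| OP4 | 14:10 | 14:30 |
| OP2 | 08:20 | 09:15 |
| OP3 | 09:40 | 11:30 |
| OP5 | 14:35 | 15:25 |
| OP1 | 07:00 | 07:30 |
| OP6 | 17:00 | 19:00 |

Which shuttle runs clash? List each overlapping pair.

OP6 & OP7

Sorted by start: OP1, OP2, OP3, OP4, OP5, OP6, OP7.
OP2 starts after OP1 ends — done with OP1.
OP3 starts after OP2 ends — done with OP2.
OP4 starts after OP3 ends — done with OP3.
OP5 starts after OP4 ends — done with OP4.
OP6 starts after OP5 ends — done with OP5.
OP7 starts before OP6 ends → OP6 and OP7 overlap.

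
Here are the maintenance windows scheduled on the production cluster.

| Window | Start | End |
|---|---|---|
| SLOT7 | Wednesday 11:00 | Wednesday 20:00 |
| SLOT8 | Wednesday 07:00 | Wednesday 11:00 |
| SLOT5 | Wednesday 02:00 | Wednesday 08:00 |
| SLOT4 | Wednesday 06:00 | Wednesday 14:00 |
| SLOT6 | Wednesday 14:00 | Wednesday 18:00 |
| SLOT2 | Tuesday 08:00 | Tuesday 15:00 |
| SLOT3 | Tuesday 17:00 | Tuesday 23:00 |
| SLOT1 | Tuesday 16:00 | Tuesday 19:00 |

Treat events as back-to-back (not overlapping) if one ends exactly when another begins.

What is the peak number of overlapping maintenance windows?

3

Sort all start/end points and keep a running count:
Tuesday 08:00 start SLOT2 → 1
Tuesday 15:00 end SLOT2 → 0
Tuesday 16:00 start SLOT1 → 1
Tuesday 17:00 start SLOT3 → 2
Tuesday 19:00 end SLOT1 → 1
Tuesday 23:00 end SLOT3 → 0
Wednesday 02:00 start SLOT5 → 1
Wednesday 06:00 start SLOT4 → 2
Wednesday 07:00 start SLOT8 → 3
Wednesday 08:00 end SLOT5 → 2
Wednesday 11:00 end SLOT8 → 1
Wednesday 11:00 start SLOT7 → 2
Wednesday 14:00 end SLOT4 → 1
Wednesday 14:00 start SLOT6 → 2
Wednesday 18:00 end SLOT6 → 1
Wednesday 20:00 end SLOT7 → 0
Peak is 3, at Wednesday 07:00 (SLOT4, SLOT5, SLOT8).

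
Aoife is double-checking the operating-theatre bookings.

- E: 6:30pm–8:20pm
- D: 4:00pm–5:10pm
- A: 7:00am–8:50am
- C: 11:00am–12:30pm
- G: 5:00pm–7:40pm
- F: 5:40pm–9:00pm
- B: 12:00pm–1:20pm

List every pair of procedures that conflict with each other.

B & C, D & G, E & F, E & G, F & G

Check each pair: they overlap iff neither finishes before the other starts.
Sorted by start: A, C, B, D, G, F, E.
C starts after A ends, so nothing later overlaps A either.
B starts before C ends → C and B overlap.
D starts after C ends, so nothing later overlaps C either.
D starts after B ends, so nothing later overlaps B either.
G starts before D ends → D and G overlap.
F starts after D ends, so nothing later overlaps D either.
F starts before G ends → G and F overlap.
E starts before G ends → G and E overlap.
E starts before F ends → F and E overlap.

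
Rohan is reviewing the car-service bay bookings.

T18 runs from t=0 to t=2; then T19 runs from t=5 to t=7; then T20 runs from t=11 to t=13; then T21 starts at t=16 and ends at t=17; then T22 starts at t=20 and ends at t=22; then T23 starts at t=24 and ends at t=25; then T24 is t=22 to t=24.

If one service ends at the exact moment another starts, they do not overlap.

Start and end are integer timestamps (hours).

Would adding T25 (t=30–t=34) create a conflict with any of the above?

T18: ends t=2 at or before T25 starts t=30 → clear.
T19: ends t=7 at or before T25 starts t=30 → clear.
T20: ends t=13 at or before T25 starts t=30 → clear.
T21: ends t=17 at or before T25 starts t=30 → clear.
T22: ends t=22 at or before T25 starts t=30 → clear.
T24: ends t=24 at or before T25 starts t=30 → clear.
T23: ends t=25 at or before T25 starts t=30 → clear.

No — it doesn't clash with anything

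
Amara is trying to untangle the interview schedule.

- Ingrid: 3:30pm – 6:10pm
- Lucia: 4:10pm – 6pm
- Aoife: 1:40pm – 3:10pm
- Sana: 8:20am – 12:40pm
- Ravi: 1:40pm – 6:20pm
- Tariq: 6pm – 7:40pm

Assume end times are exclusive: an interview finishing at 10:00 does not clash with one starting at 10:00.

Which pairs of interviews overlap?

Aoife & Ravi, Ingrid & Lucia, Ingrid & Ravi, Ingrid & Tariq, Lucia & Ravi, Ravi & Tariq

Sorted by start: Sana, Aoife, Ravi, Ingrid, Lucia, Tariq.
Aoife starts after Sana ends — done with Sana.
Ravi starts before Aoife ends → Aoife and Ravi overlap.
Ingrid starts after Aoife ends — done with Aoife.
Ingrid starts before Ravi ends → Ravi and Ingrid overlap.
Lucia starts before Ravi ends → Ravi and Lucia overlap.
Tariq starts before Ravi ends → Ravi and Tariq overlap.
Lucia starts before Ingrid ends → Ingrid and Lucia overlap.
Tariq starts before Ingrid ends → Ingrid and Tariq overlap.
Tariq starts exactly when Lucia ends (back-to-back, no overlap).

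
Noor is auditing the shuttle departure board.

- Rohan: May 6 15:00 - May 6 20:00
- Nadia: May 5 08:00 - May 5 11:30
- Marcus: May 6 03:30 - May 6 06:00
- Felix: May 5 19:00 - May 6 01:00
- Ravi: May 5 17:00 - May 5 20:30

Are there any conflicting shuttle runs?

Two intervals overlap when each starts before the other ends.
Sorted by start: Nadia, Ravi, Felix, Marcus, Rohan.
Ravi starts after Nadia ends; Nadia is clear from here.
Felix starts before Ravi ends → Ravi and Felix overlap.
That's a conflict, so the schedule is not conflict-free.

Yes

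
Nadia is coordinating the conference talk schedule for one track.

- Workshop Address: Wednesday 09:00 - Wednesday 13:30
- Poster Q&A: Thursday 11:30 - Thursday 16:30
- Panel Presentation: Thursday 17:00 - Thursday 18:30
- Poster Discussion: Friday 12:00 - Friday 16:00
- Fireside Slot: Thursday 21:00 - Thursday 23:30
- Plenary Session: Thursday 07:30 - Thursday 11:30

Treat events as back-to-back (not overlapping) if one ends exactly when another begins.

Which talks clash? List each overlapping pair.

no overlapping pairs

Sorted by start: Workshop Address, Plenary Session, Poster Q&A, Panel Presentation, Fireside Slot, Poster Discussion.
Plenary Session starts after Workshop Address ends — done with Workshop Address.
Poster Q&A starts exactly when Plenary Session ends (back-to-back, no overlap) — done with Plenary Session.
Panel Presentation starts after Poster Q&A ends — done with Poster Q&A.
Fireside Slot starts after Panel Presentation ends — done with Panel Presentation.
Poster Discussion starts after Fireside Slot ends.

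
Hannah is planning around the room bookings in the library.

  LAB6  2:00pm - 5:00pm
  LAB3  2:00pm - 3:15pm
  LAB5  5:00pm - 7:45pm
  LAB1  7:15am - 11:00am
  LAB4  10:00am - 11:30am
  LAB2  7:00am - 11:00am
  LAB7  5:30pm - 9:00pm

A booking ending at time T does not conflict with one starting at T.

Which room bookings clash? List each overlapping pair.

LAB1 & LAB2, LAB1 & LAB4, LAB2 & LAB4, LAB3 & LAB6, LAB5 & LAB7

Sorted by start: LAB2, LAB1, LAB4, LAB3, LAB6, LAB5, LAB7.
LAB1 starts before LAB2 ends → LAB2 and LAB1 overlap.
LAB4 starts before LAB2 ends → LAB2 and LAB4 overlap.
LAB3 starts after LAB2 ends, so nothing later overlaps LAB2 either.
LAB4 starts before LAB1 ends → LAB1 and LAB4 overlap.
LAB3 starts after LAB1 ends, so nothing later overlaps LAB1 either.
LAB3 starts after LAB4 ends, so nothing later overlaps LAB4 either.
LAB6 starts before LAB3 ends → LAB3 and LAB6 overlap.
LAB5 starts after LAB3 ends, so nothing later overlaps LAB3 either.
LAB5 starts exactly when LAB6 ends (back-to-back, no overlap), so nothing later overlaps LAB6 either.
LAB7 starts before LAB5 ends → LAB5 and LAB7 overlap.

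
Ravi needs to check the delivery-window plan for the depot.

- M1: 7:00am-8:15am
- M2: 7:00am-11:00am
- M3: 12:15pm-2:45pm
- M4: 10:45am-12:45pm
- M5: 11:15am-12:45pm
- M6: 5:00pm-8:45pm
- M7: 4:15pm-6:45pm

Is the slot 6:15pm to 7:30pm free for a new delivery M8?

M1: ends 8:15am at or before M8 starts 6:15pm → clear.
M2: ends 11:00am at or before M8 starts 6:15pm → clear.
M4: ends 12:45pm at or before M8 starts 6:15pm → clear.
M5: ends 12:45pm at or before M8 starts 6:15pm → clear.
M3: ends 2:45pm at or before M8 starts 6:15pm → clear.
M7: starts 4:15pm before M8 ends 7:30pm, and ends 6:45pm after M8 starts 6:15pm → overlap.
M6: starts 5:00pm before M8 ends 7:30pm, and ends 8:45pm after M8 starts 6:15pm → overlap.
M8 overlaps M6, M7.

No — it overlaps M6, M7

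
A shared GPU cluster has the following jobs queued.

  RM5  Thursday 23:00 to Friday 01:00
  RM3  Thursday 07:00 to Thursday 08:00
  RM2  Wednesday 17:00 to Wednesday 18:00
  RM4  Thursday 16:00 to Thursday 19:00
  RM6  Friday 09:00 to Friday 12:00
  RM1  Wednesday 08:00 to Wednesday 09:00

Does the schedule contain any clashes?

No

Check each pair: they overlap iff neither finishes before the other starts.
Sorted by start: RM1, RM2, RM3, RM4, RM5, RM6.
RM2 starts after RM1 ends — done with RM1.
RM3 starts after RM2 ends — done with RM2.
RM4 starts after RM3 ends — done with RM3.
RM5 starts after RM4 ends — done with RM4.
RM6 starts after RM5 ends.
Every pair is clear; the schedule has no overlaps.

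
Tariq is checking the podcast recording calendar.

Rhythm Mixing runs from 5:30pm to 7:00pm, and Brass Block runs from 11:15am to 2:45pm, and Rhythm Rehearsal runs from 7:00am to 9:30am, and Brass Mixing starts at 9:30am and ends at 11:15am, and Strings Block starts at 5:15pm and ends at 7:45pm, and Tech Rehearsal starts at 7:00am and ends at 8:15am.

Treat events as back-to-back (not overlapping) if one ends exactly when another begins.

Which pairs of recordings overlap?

Sorted by start: Tech Rehearsal, Rhythm Rehearsal, Brass Mixing, Brass Block, Strings Block, Rhythm Mixing.
Rhythm Rehearsal starts before Tech Rehearsal ends → Tech Rehearsal and Rhythm Rehearsal overlap.
Brass Mixing starts after Tech Rehearsal ends, so nothing later overlaps Tech Rehearsal either.
Brass Mixing starts exactly when Rhythm Rehearsal ends (back-to-back, no overlap), so nothing later overlaps Rhythm Rehearsal either.
Brass Block starts exactly when Brass Mixing ends (back-to-back, no overlap), so nothing later overlaps Brass Mixing either.
Strings Block starts after Brass Block ends, so nothing later overlaps Brass Block either.
Rhythm Mixing starts before Strings Block ends → Strings Block and Rhythm Mixing overlap.

Rhythm Mixing & Strings Block, Rhythm Rehearsal & Tech Rehearsal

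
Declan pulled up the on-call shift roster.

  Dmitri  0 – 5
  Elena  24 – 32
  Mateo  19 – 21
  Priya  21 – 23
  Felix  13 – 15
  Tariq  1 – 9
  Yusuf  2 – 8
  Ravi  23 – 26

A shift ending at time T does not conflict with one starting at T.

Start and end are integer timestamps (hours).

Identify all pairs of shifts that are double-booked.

Two intervals overlap when each starts before the other ends.
Sorted by start: Dmitri, Tariq, Yusuf, Felix, Mateo, Priya, Ravi, Elena.
Tariq starts before Dmitri ends → Dmitri and Tariq overlap.
Yusuf starts before Dmitri ends → Dmitri and Yusuf overlap.
Felix starts after Dmitri ends; Dmitri is clear from here.
Yusuf starts before Tariq ends → Tariq and Yusuf overlap.
Felix starts after Tariq ends; Tariq is clear from here.
Felix starts after Yusuf ends; Yusuf is clear from here.
Mateo starts after Felix ends; Felix is clear from here.
Priya starts exactly when Mateo ends (back-to-back, no overlap); Mateo is clear from here.
Ravi starts exactly when Priya ends (back-to-back, no overlap); Priya is clear from here.
Elena starts before Ravi ends → Ravi and Elena overlap.

Dmitri & Tariq, Dmitri & Yusuf, Elena & Ravi, Tariq & Yusuf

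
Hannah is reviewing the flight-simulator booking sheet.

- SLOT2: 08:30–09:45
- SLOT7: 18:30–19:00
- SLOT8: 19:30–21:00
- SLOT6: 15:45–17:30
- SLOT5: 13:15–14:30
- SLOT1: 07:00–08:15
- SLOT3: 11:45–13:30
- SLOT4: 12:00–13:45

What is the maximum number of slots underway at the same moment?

3

Sweep the timeline, counting +1 at each start and −1 at each end (ends before starts at a tie):
07:00 start SLOT1 → 1
08:15 end SLOT1 → 0
08:30 start SLOT2 → 1
09:45 end SLOT2 → 0
11:45 start SLOT3 → 1
12:00 start SLOT4 → 2
13:15 start SLOT5 → 3
13:30 end SLOT3 → 2
13:45 end SLOT4 → 1
14:30 end SLOT5 → 0
15:45 start SLOT6 → 1
17:30 end SLOT6 → 0
18:30 start SLOT7 → 1
19:00 end SLOT7 → 0
19:30 start SLOT8 → 1
21:00 end SLOT8 → 0
Peak is 3, at 13:15 (SLOT3, SLOT4, SLOT5).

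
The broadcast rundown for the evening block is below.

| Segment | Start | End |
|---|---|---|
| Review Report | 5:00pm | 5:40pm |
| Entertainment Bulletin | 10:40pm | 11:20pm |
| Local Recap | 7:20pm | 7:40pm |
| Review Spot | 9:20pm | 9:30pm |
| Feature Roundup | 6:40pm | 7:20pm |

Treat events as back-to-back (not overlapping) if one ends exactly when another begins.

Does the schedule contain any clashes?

No

Sorted by start: Review Report, Feature Roundup, Local Recap, Review Spot, Entertainment Bulletin.
Feature Roundup starts after Review Report ends; Review Report is clear from here.
Local Recap starts exactly when Feature Roundup ends (back-to-back, no overlap); Feature Roundup is clear from here.
Review Spot starts after Local Recap ends; Local Recap is clear from here.
Entertainment Bulletin starts after Review Spot ends.
Every pair is clear; the schedule has no overlaps.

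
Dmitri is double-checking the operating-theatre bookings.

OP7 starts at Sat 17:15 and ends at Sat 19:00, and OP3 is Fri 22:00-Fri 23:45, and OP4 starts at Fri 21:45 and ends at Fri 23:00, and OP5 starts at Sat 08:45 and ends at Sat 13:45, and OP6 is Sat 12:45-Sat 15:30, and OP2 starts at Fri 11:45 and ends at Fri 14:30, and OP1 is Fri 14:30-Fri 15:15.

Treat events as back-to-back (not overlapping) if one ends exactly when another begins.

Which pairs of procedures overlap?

Sorted by start: OP2, OP1, OP4, OP3, OP5, OP6, OP7.
OP1 starts exactly when OP2 ends (back-to-back, no overlap); OP2 is clear from here.
OP4 starts after OP1 ends; OP1 is clear from here.
OP3 starts before OP4 ends → OP4 and OP3 overlap.
OP5 starts after OP4 ends; OP4 is clear from here.
OP5 starts after OP3 ends; OP3 is clear from here.
OP6 starts before OP5 ends → OP5 and OP6 overlap.
OP7 starts after OP5 ends.
OP7 starts after OP6 ends.

OP3 & OP4, OP5 & OP6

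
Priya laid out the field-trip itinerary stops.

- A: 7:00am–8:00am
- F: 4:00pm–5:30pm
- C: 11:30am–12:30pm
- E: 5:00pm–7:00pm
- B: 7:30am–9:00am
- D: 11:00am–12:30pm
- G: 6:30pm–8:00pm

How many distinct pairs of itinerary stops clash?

4

Two intervals overlap when each starts before the other ends.
Sorted by start: A, B, D, C, F, E, G.
B starts before A ends → A and B overlap.
D starts after A ends, so nothing later overlaps A either.
D starts after B ends, so nothing later overlaps B either.
C starts before D ends → D and C overlap.
F starts after D ends, so nothing later overlaps D either.
F starts after C ends, so nothing later overlaps C either.
E starts before F ends → F and E overlap.
G starts after F ends.
G starts before E ends → E and G overlap.
Overlapping pairs: A & B, C & D, E & F, E & G — 4 in total.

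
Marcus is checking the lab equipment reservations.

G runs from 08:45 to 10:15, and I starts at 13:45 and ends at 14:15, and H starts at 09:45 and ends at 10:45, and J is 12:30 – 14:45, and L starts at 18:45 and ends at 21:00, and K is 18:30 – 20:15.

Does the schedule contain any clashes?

Yes

Sorted by start: G, H, J, I, K, L.
H starts before G ends → G and H overlap.
That's a conflict, so the schedule is not conflict-free.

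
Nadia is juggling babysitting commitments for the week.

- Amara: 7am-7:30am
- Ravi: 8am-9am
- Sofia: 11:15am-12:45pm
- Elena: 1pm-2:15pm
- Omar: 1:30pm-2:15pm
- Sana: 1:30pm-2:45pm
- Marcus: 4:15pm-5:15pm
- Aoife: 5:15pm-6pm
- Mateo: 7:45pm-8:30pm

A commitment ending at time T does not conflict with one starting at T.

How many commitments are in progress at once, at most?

Sort all start/end points and keep a running count:
7am start Amara → 1
7:30am end Amara → 0
8am start Ravi → 1
9am end Ravi → 0
11:15am start Sofia → 1
12:45pm end Sofia → 0
1pm start Elena → 1
1:30pm start Omar → 2
1:30pm start Sana → 3
2:15pm end Elena → 2
2:15pm end Omar → 1
2:45pm end Sana → 0
4:15pm start Marcus → 1
5:15pm end Marcus → 0
5:15pm start Aoife → 1
6pm end Aoife → 0
7:45pm start Mateo → 1
8:30pm end Mateo → 0
Peak is 3, at 1:30pm (Elena, Omar, Sana).

3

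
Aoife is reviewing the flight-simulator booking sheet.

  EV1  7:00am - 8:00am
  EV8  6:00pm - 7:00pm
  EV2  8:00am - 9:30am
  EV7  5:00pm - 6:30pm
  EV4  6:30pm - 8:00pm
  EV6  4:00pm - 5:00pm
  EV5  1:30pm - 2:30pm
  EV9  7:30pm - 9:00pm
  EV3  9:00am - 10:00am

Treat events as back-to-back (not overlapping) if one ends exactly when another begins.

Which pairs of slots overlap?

EV2 & EV3, EV4 & EV8, EV4 & EV9, EV7 & EV8

Sorted by start: EV1, EV2, EV3, EV5, EV6, EV7, EV8, EV4, EV9.
EV2 starts exactly when EV1 ends (back-to-back, no overlap) — done with EV1.
EV3 starts before EV2 ends → EV2 and EV3 overlap.
EV5 starts after EV2 ends — done with EV2.
EV5 starts after EV3 ends — done with EV3.
EV6 starts after EV5 ends — done with EV5.
EV7 starts exactly when EV6 ends (back-to-back, no overlap) — done with EV6.
EV8 starts before EV7 ends → EV7 and EV8 overlap.
EV4 starts exactly when EV7 ends (back-to-back, no overlap) — done with EV7.
EV4 starts before EV8 ends → EV8 and EV4 overlap.
EV9 starts after EV8 ends.
EV9 starts before EV4 ends → EV4 and EV9 overlap.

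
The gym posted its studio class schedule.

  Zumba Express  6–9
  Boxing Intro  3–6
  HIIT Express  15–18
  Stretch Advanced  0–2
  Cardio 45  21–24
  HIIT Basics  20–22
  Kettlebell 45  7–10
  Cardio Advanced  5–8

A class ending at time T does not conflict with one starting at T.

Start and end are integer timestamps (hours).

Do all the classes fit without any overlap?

Sorted by start: Stretch Advanced, Boxing Intro, Cardio Advanced, Zumba Express, Kettlebell 45, HIIT Express, HIIT Basics, Cardio 45.
Boxing Intro starts after Stretch Advanced ends — done with Stretch Advanced.
Cardio Advanced starts before Boxing Intro ends → Boxing Intro and Cardio Advanced overlap.
That's a conflict, so the schedule is not conflict-free.

No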